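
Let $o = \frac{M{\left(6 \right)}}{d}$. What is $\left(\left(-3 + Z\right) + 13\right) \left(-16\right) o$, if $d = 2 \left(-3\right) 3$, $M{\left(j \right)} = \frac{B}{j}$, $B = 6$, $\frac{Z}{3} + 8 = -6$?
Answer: $- \frac{256}{9} \approx -28.444$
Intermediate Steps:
$Z = -42$ ($Z = -24 + 3 \left(-6\right) = -24 - 18 = -42$)
$M{\left(j \right)} = \frac{6}{j}$
$d = -18$ ($d = \left(-6\right) 3 = -18$)
$o = - \frac{1}{18}$ ($o = \frac{6 \cdot \frac{1}{6}}{-18} = 6 \cdot \frac{1}{6} \left(- \frac{1}{18}\right) = 1 \left(- \frac{1}{18}\right) = - \frac{1}{18} \approx -0.055556$)
$\left(\left(-3 + Z\right) + 13\right) \left(-16\right) o = \left(\left(-3 - 42\right) + 13\right) \left(-16\right) \left(- \frac{1}{18}\right) = \left(-45 + 13\right) \left(-16\right) \left(- \frac{1}{18}\right) = \left(-32\right) \left(-16\right) \left(- \frac{1}{18}\right) = 512 \left(- \frac{1}{18}\right) = - \frac{256}{9}$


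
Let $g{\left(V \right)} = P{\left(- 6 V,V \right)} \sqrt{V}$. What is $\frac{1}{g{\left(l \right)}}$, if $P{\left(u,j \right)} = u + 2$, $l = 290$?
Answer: $- \frac{\sqrt{290}}{504020} \approx -3.3787 \cdot 10^{-5}$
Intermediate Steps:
$P{\left(u,j \right)} = 2 + u$
$g{\left(V \right)} = \sqrt{V} \left(2 - 6 V\right)$ ($g{\left(V \right)} = \left(2 - 6 V\right) \sqrt{V} = \sqrt{V} \left(2 - 6 V\right)$)
$\frac{1}{g{\left(l \right)}} = \frac{1}{\sqrt{290} \left(2 - 1740\right)} = \frac{1}{\sqrt{290} \left(-1738\right)} = \frac{1}{\left(-1738\right) \sqrt{290}} = - \frac{\sqrt{290}}{504020}$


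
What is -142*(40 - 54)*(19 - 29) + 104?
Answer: -19776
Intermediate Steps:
-142*(40 - 54)*(19 - 29) + 104 = -(-1988)*(-10) + 104 = -142*140 + 104 = -19880 + 104 = -19776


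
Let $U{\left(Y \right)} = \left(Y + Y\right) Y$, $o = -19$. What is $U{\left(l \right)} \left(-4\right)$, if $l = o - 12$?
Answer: $-7688$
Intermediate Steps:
$l = -31$ ($l = -19 - 12 = -31$)
$U{\left(Y \right)} = 2 Y^{2}$ ($U{\left(Y \right)} = 2 Y Y = 2 Y^{2}$)
$U{\left(l \right)} \left(-4\right) = 2 \left(-31\right)^{2} \left(-4\right) = 2 \cdot 961 \left(-4\right) = 1922 \left(-4\right) = -7688$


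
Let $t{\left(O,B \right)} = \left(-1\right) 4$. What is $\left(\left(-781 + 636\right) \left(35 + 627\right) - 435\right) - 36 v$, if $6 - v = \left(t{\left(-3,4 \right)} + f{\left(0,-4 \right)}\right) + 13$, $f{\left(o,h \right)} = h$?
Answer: $-96461$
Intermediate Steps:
$t{\left(O,B \right)} = -4$
$v = 1$ ($v = 6 - \left(\left(-4 - 4\right) + 13\right) = 6 - \left(-8 + 13\right) = 6 - 5 = 1$)
$\left(\left(-781 + 636\right) \left(35 + 627\right) - 435\right) - 36 v = \left(\left(-781 + 636\right) \left(35 + 627\right) - 435\right) - 36 = \left(\left(-145\right) 662 - 435\right) - 36 = \left(-95990 - 435\right) - 36 = -96425 - 36 = -96461$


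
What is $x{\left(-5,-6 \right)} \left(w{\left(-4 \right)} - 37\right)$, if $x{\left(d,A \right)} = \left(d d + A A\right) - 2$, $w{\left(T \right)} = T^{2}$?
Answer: $-1239$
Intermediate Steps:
$x{\left(d,A \right)} = -2 + A^{2} + d^{2}$ ($x{\left(d,A \right)} = \left(d^{2} + A^{2}\right) - 2 = \left(A^{2} + d^{2}\right) - 2 = -2 + A^{2} + d^{2}$)
$x{\left(-5,-6 \right)} \left(w{\left(-4 \right)} - 37\right) = \left(-2 + \left(-6\right)^{2} + \left(-5\right)^{2}\right) \left(\left(-4\right)^{2} - 37\right) = \left(-2 + 36 + 25\right) \left(16 - 37\right) = 59 \left(-21\right) = -1239$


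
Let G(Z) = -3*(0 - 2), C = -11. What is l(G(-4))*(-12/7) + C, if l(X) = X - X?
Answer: -11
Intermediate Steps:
G(Z) = 6 (G(Z) = -3*(-2) = 6)
l(X) = 0
l(G(-4))*(-12/7) + C = 0*(-12/7) - 11 = 0 - 11 = -11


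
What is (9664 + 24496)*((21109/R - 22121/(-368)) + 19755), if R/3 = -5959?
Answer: 2755431394975/4071 ≈ 6.7684e+8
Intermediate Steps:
R = -17877 (R = 3*(-5959) = -17877)
(9664 + 24496)*((21109/R - 22121/(-368)) + 19755) = (9664 + 24496)*((21109/(-17877) - 22121/(-368)) + 19755) = 34160*((21109*(-1/17877) - 22121*(-1/368)) + 19755) = 34160*((-209/177 + 22121/368) + 19755) = 34160*(3838505/65136 + 19755) = 34160*(1290600185/65136) = 2755431394975/4071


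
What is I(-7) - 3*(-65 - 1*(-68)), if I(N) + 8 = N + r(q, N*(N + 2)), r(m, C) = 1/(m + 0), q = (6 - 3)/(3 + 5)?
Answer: -64/3 ≈ -21.333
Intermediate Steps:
q = 3/8 ≈ 0.37500
r(m, C) = 1/m
I(N) = -16/3 + N (I(N) = -8 + (N + 1/(3/8)) = -8 + (N + 8/3) = -8 + (8/3 + N) = -16/3 + N)
I(-7) - 3*(-65 - 1*(-68)) = (-16/3 - 7) - 3*(-65 - 1*(-68)) = -37/3 - 3*(-65 + 68) = -37/3 - 3*3 = -37/3 - 9 = -64/3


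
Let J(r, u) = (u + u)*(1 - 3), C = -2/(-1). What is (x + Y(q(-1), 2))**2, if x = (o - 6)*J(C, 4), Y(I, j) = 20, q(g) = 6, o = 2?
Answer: 7056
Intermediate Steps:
C = 2 (C = -2*(-1) = 2)
J(r, u) = -4*u (J(r, u) = (2*u)*(-2) = -4*u)
x = 64 (x = (2 - 6)*(-4*4) = -4*(-16) = 64)
(x + Y(q(-1), 2))**2 = (64 + 20)**2 = 84**2 = 7056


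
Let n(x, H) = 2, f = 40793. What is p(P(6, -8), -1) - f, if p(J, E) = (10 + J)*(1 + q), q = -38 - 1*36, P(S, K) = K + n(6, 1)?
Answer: -41085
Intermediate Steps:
P(S, K) = 2 + K (P(S, K) = K + 2 = 2 + K)
q = -74 (q = -38 - 36 = -74)
p(J, E) = -730 - 73*J (p(J, E) = (10 + J)*(1 - 74) = (10 + J)*(-73) = -730 - 73*J)
p(P(6, -8), -1) - f = (-730 - 73*(2 - 8)) - 1*40793 = (-730 - 73*(-6)) - 40793 = (-730 + 438) - 40793 = -292 - 40793 = -41085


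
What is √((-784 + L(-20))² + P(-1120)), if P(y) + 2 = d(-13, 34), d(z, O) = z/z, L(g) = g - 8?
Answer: √659343 ≈ 812.00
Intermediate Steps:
L(g) = -8 + g
d(z, O) = 1
P(y) = -1 (P(y) = -2 + 1 = -1)
√((-784 + L(-20))² + P(-1120)) = √((-784 + (-8 - 20))² - 1) = √((-784 - 28)² - 1) = √((-812)² - 1) = √(659344 - 1) = √659343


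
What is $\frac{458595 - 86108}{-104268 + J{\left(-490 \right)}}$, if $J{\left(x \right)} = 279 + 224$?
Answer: $- \frac{372487}{103765} \approx -3.5897$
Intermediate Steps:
$J{\left(x \right)} = 503$
$\frac{458595 - 86108}{-104268 + J{\left(-490 \right)}} = \frac{458595 - 86108}{-104268 + 503} = \frac{372487}{-103765} = 372487 \left(- \frac{1}{103765}\right) = - \frac{372487}{103765}$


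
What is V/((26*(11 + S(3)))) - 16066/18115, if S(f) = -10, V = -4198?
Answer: -38232243/235495 ≈ -162.35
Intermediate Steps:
V/((26*(11 + S(3)))) - 16066/18115 = -4198*1/(26*(11 - 10)) - 16066/18115 = -4198/(26*1) - 16066*1/18115 = -4198/26 - 16066/18115 = -4198*1/26 - 16066/18115 = -2099/13 - 16066/18115 = -38232243/235495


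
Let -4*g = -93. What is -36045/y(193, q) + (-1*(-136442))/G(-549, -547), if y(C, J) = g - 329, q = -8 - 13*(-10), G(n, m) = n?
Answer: -87713746/671427 ≈ -130.64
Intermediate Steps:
q = 122 (q = -8 + 130 = 122)
g = 93/4 (g = -¼*(-93) = 93/4 ≈ 23.250)
y(C, J) = -1223/4 (y(C, J) = 93/4 - 329 = -1223/4)
-36045/y(193, q) + (-1*(-136442))/G(-549, -547) = -36045/(-1223/4) - 1*(-136442)/(-549) = -36045*(-4/1223) + 136442*(-1/549) = 144180/1223 - 136442/549 = -87713746/671427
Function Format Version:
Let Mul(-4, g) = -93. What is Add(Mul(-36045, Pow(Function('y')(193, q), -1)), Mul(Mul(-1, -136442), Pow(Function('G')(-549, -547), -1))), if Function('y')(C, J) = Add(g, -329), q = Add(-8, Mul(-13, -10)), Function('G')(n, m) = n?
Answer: Rational(-87713746, 671427) ≈ -130.64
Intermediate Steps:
q = 122 (q = Add(-8, 130) = 122)
g = Rational(93, 4) (g = Mul(Rational(-1, 4), -93) = Rational(93, 4) ≈ 23.250)
Function('y')(C, J) = Rational(-1223, 4) (Function('y')(C, J) = Add(Rational(93, 4), -329) = Rational(-1223, 4))
Add(Mul(-36045, Pow(Function('y')(193, q), -1)), Mul(Mul(-1, -136442), Pow(Function('G')(-549, -547), -1))) = Add(Mul(-36045, Pow(Rational(-1223, 4), -1)), Mul(Mul(-1, -136442), Pow(-549, -1))) = Add(Mul(-36045, Rational(-4, 1223)), Mul(136442, Rational(-1, 549))) = Add(Rational(144180, 1223), Rational(-136442, 549)) = Rational(-87713746, 671427)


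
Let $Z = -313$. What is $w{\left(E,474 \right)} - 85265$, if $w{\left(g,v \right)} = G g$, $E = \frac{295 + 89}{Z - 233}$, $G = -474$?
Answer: $- \frac{7728779}{91} \approx -84932.0$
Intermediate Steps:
$E = - \frac{64}{91}$ ($E = \frac{295 + 89}{-313 - 233} = \frac{384}{-546} = 384 \left(- \frac{1}{546}\right) = - \frac{64}{91} \approx -0.7033$)
$w{\left(g,v \right)} = - 474 g$
$w{\left(E,474 \right)} - 85265 = \left(-474\right) \left(- \frac{64}{91}\right) - 85265 = \frac{30336}{91} - 85265 = - \frac{7728779}{91}$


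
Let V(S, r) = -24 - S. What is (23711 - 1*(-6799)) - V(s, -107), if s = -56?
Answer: 30478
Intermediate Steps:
(23711 - 1*(-6799)) - V(s, -107) = (23711 - 1*(-6799)) - (-24 - 1*(-56)) = (23711 + 6799) - (-24 + 56) = 30510 - 1*32 = 30510 - 32 = 30478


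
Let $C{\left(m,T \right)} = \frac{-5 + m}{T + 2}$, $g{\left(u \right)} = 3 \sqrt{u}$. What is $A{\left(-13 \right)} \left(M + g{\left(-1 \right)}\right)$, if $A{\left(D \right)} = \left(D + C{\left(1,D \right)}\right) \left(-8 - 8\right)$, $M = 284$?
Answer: $\frac{631616}{11} + \frac{6672 i}{11} \approx 57420.0 + 606.54 i$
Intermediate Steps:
$C{\left(m,T \right)} = \frac{-5 + m}{2 + T}$
$A{\left(D \right)} = - 16 D + \frac{64}{2 + D}$ ($A{\left(D \right)} = \left(D + \frac{-5 + 1}{2 + D}\right) \left(-8 - 8\right) = \left(D + \frac{1}{2 + D} \left(-4\right)\right) \left(-16\right) = \left(D - \frac{4}{2 + D}\right) \left(-16\right) = - 16 D + \frac{64}{2 + D}$)
$A{\left(-13 \right)} \left(M + g{\left(-1 \right)}\right) = \frac{16 \left(4 - - 13 \left(2 - 13\right)\right)}{2 - 13} \left(284 + 3 \sqrt{-1}\right) = \frac{16 \left(4 - \left(-13\right) \left(-11\right)\right)}{-11} \left(284 + 3 i\right) = 16 \left(- \frac{1}{11}\right) \left(4 - 143\right) \left(284 + 3 i\right) = 16 \left(- \frac{1}{11}\right) \left(-139\right) \left(284 + 3 i\right) = \frac{2224 \left(284 + 3 i\right)}{11} = \frac{631616}{11} + \frac{6672 i}{11}$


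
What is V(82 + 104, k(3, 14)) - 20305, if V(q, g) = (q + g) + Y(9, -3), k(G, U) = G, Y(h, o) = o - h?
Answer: -20128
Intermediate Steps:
V(q, g) = -12 + g + q (V(q, g) = (q + g) + (-3 - 1*9) = (g + q) + (-3 - 9) = (g + q) - 12 = -12 + g + q)
V(82 + 104, k(3, 14)) - 20305 = (-12 + 3 + (82 + 104)) - 20305 = (-12 + 3 + 186) - 20305 = 177 - 20305 = -20128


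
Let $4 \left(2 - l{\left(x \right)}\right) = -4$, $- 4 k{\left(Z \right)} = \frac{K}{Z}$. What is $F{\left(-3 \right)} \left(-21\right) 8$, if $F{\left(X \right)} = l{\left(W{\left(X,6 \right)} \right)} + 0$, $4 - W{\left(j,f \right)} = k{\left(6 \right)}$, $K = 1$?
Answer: $-504$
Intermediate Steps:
$k{\left(Z \right)} = - \frac{1}{4 Z}$ ($k{\left(Z \right)} = - \frac{1 \frac{1}{Z}}{4} = - \frac{1}{4 Z}$)
$W{\left(j,f \right)} = \frac{97}{24}$ ($W{\left(j,f \right)} = 4 - - \frac{1}{4 \cdot 6} = 4 - \left(- \frac{1}{4}\right) \frac{1}{6} = 4 - - \frac{1}{24} = 4 + \frac{1}{24} = \frac{97}{24}$)
$l{\left(x \right)} = 3$ ($l{\left(x \right)} = 2 - -1 = 2 + 1 = 3$)
$F{\left(X \right)} = 3$ ($F{\left(X \right)} = 3 + 0 = 3$)
$F{\left(-3 \right)} \left(-21\right) 8 = 3 \left(-21\right) 8 = \left(-63\right) 8 = -504$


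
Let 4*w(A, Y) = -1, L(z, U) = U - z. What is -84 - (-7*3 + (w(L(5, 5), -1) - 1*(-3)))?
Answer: -263/4 ≈ -65.750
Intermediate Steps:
w(A, Y) = -¼ (w(A, Y) = (¼)*(-1) = -¼)
-84 - (-7*3 + (w(L(5, 5), -1) - 1*(-3))) = -84 - (-7*3 + (-¼ - 1*(-3))) = -84 - (-21 + (-¼ + 3)) = -84 - (-21 + 11/4) = -84 - 1*(-73/4) = -84 + 73/4 = -263/4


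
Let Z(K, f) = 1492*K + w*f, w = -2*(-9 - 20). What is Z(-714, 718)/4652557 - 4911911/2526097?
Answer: -3634109991985/1678972897147 ≈ -2.1645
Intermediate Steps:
w = 58 (w = -2*(-29) = 58)
Z(K, f) = 58*f + 1492*K (Z(K, f) = 1492*K + 58*f = 58*f + 1492*K)
Z(-714, 718)/4652557 - 4911911/2526097 = (58*718 + 1492*(-714))/4652557 - 4911911/2526097 = (41644 - 1065288)*(1/4652557) - 4911911*1/2526097 = -1023644*1/4652557 - 4911911/2526097 = -1023644/4652557 - 4911911/2526097 = -3634109991985/1678972897147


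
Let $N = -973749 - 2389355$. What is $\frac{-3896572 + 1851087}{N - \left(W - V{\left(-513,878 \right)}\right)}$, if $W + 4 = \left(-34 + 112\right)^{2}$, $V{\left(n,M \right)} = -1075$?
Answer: $\frac{2045485}{3370259} \approx 0.60692$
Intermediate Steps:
$N = -3363104$
$W = 6080$ ($W = -4 + \left(-34 + 112\right)^{2} = -4 + 78^{2} = -4 + 6084 = 6080$)
$\frac{-3896572 + 1851087}{N - \left(W - V{\left(-513,878 \right)}\right)} = \frac{-3896572 + 1851087}{-3363104 - 7155} = - \frac{2045485}{-3363104 - 7155} = - \frac{2045485}{-3370259} = \left(-2045485\right) \left(- \frac{1}{3370259}\right) = \frac{2045485}{3370259}$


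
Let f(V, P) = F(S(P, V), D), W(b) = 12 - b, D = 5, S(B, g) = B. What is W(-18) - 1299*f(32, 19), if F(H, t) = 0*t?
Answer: 30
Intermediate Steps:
F(H, t) = 0
f(V, P) = 0
W(-18) - 1299*f(32, 19) = (12 - 1*(-18)) - 1299*0 = (12 + 18) + 0 = 30 + 0 = 30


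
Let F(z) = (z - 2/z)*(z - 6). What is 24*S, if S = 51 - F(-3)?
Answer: 720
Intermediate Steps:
F(z) = (-6 + z)*(z - 2/z) (F(z) = (z - 2/z)*(-6 + z) = (-6 + z)*(z - 2/z))
S = 30 (S = 51 - (-2 + (-3)² - 6*(-3) + 12/(-3)) = 51 - (-2 + 9 + 18 + 12*(-⅓)) = 51 - (-2 + 9 + 18 - 4) = 51 - 1*21 = 51 - 21 = 30)
24*S = 24*30 = 720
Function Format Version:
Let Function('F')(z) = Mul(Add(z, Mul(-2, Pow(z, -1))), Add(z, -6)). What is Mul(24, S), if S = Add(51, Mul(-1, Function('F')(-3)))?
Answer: 720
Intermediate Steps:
Function('F')(z) = Mul(Add(-6, z), Add(z, Mul(-2, Pow(z, -1)))) (Function('F')(z) = Mul(Add(z, Mul(-2, Pow(z, -1))), Add(-6, z)) = Mul(Add(-6, z), Add(z, Mul(-2, Pow(z, -1)))))
S = 30 (S = Add(51, Mul(-1, Add(-2, Pow(-3, 2), Mul(-6, -3), Mul(12, Pow(-3, -1))))) = Add(51, Mul(-1, Add(-2, 9, 18, Mul(12, Rational(-1, 3))))) = Add(51, Mul(-1, Add(-2, 9, 18, -4))) = Add(51, Mul(-1, 21)) = Add(51, -21) = 30)
Mul(24, S) = Mul(24, 30) = 720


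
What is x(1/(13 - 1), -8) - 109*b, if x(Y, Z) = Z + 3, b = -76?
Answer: 8279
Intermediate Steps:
x(Y, Z) = 3 + Z
x(1/(13 - 1), -8) - 109*b = (3 - 8) - 109*(-76) = -5 + 8284 = 8279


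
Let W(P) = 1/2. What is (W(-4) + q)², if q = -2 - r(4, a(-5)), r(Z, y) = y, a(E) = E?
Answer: 49/4 ≈ 12.250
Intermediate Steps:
q = 3 (q = -2 - 1*(-5) = -2 + 5 = 3)
W(P) = ½
(W(-4) + q)² = (½ + 3)² = (7/2)² = 49/4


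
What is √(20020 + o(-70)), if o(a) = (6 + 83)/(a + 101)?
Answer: √19241979/31 ≈ 141.50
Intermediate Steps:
o(a) = 89/(101 + a)
√(20020 + o(-70)) = √(20020 + 89/(101 - 70)) = √(20020 + 89/31) = √(620709/31) = √19241979/31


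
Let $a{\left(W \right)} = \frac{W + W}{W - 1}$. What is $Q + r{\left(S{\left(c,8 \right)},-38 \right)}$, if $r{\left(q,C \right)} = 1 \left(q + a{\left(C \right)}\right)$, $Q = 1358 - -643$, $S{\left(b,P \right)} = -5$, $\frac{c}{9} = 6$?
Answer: $\frac{77920}{39} \approx 1997.9$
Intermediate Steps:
$c = 54$ ($c = 9 \cdot 6 = 54$)
$a{\left(W \right)} = \frac{2 W}{-1 + W}$
$Q = 2001$ ($Q = 1358 + 643 = 2001$)
$r{\left(q,C \right)} = q + \frac{2 C}{-1 + C}$ ($r{\left(q,C \right)} = 1 \left(q + \frac{2 C}{-1 + C}\right) = q + \frac{2 C}{-1 + C}$)
$Q + r{\left(S{\left(c,8 \right)},-38 \right)} = 2001 + \frac{2 \left(-38\right) - 5 \left(-1 - 38\right)}{-1 - 38} = 2001 + \frac{-76 - -195}{-39} = 2001 - \frac{-76 + 195}{39} = 2001 - \frac{119}{39} = \frac{77920}{39}$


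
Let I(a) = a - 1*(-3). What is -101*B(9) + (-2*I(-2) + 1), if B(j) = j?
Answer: -910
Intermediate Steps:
I(a) = 3 + a (I(a) = a + 3 = 3 + a)
-101*B(9) + (-2*I(-2) + 1) = -101*9 + (-2*(3 - 2) + 1) = -909 + (-2*1 + 1) = -909 + (-2 + 1) = -909 - 1 = -910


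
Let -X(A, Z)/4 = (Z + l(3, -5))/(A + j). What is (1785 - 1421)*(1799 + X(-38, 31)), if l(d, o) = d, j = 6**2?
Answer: 679588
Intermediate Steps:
j = 36
X(A, Z) = -4*(3 + Z)/(36 + A) (X(A, Z) = -4*(Z + 3)/(A + 36) = -4*(3 + Z)/(36 + A))
(1785 - 1421)*(1799 + X(-38, 31)) = (1785 - 1421)*(1799 + 4*(-3 - 1*31)/(36 - 38)) = 364*(1799 + 4*(-3 - 31)/(-2)) = 364*(1799 + 4*(-1/2)*(-34)) = 364*(1799 + 68) = 364*1867 = 679588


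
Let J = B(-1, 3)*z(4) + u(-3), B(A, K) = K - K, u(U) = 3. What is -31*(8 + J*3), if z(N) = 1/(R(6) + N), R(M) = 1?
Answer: -527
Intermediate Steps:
B(A, K) = 0
z(N) = 1/(1 + N)
J = 3 (J = 0/(1 + 4) + 3 = 0/5 + 3 = 0*(⅕) + 3 = 0 + 3 = 3)
-31*(8 + J*3) = -31*(8 + 3*3) = -31*(8 + 9) = -31*17 = -527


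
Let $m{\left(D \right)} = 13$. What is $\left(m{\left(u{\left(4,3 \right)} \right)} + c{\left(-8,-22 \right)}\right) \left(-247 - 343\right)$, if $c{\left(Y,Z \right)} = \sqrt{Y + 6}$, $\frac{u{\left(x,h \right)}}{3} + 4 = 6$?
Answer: $-7670 - 590 i \sqrt{2} \approx -7670.0 - 834.39 i$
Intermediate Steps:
$u{\left(x,h \right)} = 6$ ($u{\left(x,h \right)} = -12 + 3 \cdot 6 = -12 + 18 = 6$)
$c{\left(Y,Z \right)} = \sqrt{6 + Y}$
$\left(m{\left(u{\left(4,3 \right)} \right)} + c{\left(-8,-22 \right)}\right) \left(-247 - 343\right) = \left(13 + \sqrt{6 - 8}\right) \left(-247 - 343\right) = \left(13 + \sqrt{-2}\right) \left(-590\right) = \left(13 + i \sqrt{2}\right) \left(-590\right) = -7670 - 590 i \sqrt{2}$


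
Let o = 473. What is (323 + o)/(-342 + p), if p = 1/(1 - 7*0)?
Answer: -796/341 ≈ -2.3343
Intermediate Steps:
p = 1 (p = 1/(1 + 0) = 1/1 = 1)
(323 + o)/(-342 + p) = (323 + 473)/(-342 + 1) = 796/(-341) = 796*(-1/341) = -796/341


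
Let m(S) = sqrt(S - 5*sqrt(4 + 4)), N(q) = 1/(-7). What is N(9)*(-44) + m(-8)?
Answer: 44/7 + sqrt(-8 - 10*sqrt(2)) ≈ 6.2857 + 4.7055*I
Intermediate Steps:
N(q) = -1/7
m(S) = sqrt(S - 10*sqrt(2))
N(9)*(-44) + m(-8) = -1/7*(-44) + sqrt(-8 - 10*sqrt(2)) = 44/7 + sqrt(-8 - 10*sqrt(2))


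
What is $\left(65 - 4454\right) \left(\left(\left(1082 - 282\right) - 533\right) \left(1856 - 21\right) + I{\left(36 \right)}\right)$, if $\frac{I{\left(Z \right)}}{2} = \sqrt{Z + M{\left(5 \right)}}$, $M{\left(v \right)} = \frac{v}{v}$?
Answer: $-2150368605 - 8778 \sqrt{37} \approx -2.1504 \cdot 10^{9}$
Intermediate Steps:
$M{\left(v \right)} = 1$
$I{\left(Z \right)} = 2 \sqrt{1 + Z}$ ($I{\left(Z \right)} = 2 \sqrt{Z + 1} = 2 \sqrt{1 + Z}$)
$\left(65 - 4454\right) \left(\left(\left(1082 - 282\right) - 533\right) \left(1856 - 21\right) + I{\left(36 \right)}\right) = \left(65 - 4454\right) \left(\left(\left(1082 - 282\right) - 533\right) \left(1856 - 21\right) + 2 \sqrt{1 + 36}\right) = - 4389 \left(\left(\left(1082 - 282\right) - 533\right) 1835 + 2 \sqrt{37}\right) = - 4389 \left(\left(800 - 533\right) 1835 + 2 \sqrt{37}\right) = - 4389 \left(267 \cdot 1835 + 2 \sqrt{37}\right) = - 4389 \left(489945 + 2 \sqrt{37}\right) = -2150368605 - 8778 \sqrt{37}$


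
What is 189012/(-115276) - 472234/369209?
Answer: -31055544523/10640234171 ≈ -2.9187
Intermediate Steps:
189012/(-115276) - 472234/369209 = 189012*(-1/115276) - 472234*1/369209 = -47253/28819 - 472234/369209 = -31055544523/10640234171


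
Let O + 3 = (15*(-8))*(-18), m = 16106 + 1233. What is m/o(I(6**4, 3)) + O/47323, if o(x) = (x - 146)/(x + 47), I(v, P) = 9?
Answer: -45949580323/6483251 ≈ -7087.4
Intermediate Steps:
o(x) = (-146 + x)/(47 + x)
m = 17339
O = 2157 (O = -3 + (15*(-8))*(-18) = -3 - 120*(-18) = -3 + 2160 = 2157)
m/o(I(6**4, 3)) + O/47323 = 17339/(((-146 + 9)/(47 + 9))) + 2157/47323 = 17339/((-137/56)) + 2157*(1/47323) = 17339/(((1/56)*(-137))) + 2157/47323 = 17339/(-137/56) + 2157/47323 = 17339*(-56/137) + 2157/47323 = -970984/137 + 2157/47323 = -45949580323/6483251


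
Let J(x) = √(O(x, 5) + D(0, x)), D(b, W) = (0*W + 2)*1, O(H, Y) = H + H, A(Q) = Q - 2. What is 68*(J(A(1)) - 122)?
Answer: -8296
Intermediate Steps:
A(Q) = -2 + Q
O(H, Y) = 2*H
D(b, W) = 2 (D(b, W) = (0 + 2)*1 = 2*1 = 2)
J(x) = √(2 + 2*x) (J(x) = √(2*x + 2) = √(2 + 2*x))
68*(J(A(1)) - 122) = 68*(√(2 + 2*(-2 + 1)) - 122) = 68*(√(2 + 2*(-1)) - 122) = 68*(√(2 - 2) - 122) = 68*(√0 - 122) = 68*(0 - 122) = 68*(-122) = -8296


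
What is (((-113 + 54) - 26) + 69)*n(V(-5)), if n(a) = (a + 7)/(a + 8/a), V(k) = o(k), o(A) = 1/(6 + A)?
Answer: -128/9 ≈ -14.222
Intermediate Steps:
V(k) = 1/(6 + k)
n(a) = (7 + a)/(a + 8/a)
(((-113 + 54) - 26) + 69)*n(V(-5)) = (((-113 + 54) - 26) + 69)*((7 + 1/(6 - 5))/((6 - 5)*(8 + (1/(6 - 5))**2))) = ((-59 - 26) + 69)*((7 + 1/1)/(1*(8 + (1/1)**2))) = (-85 + 69)*(1*(7 + 1)/(8 + 1**2)) = -16*8/(8 + 1) = -16*8/9 = -128/9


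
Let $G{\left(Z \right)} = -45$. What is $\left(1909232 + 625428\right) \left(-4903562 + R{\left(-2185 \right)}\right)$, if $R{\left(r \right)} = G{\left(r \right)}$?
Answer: $-12428976518620$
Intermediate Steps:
$R{\left(r \right)} = -45$
$\left(1909232 + 625428\right) \left(-4903562 + R{\left(-2185 \right)}\right) = \left(1909232 + 625428\right) \left(-4903562 - 45\right) = 2534660 \left(-4903607\right) = -12428976518620$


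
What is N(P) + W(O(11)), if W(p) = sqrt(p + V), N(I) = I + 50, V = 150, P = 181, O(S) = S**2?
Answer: 231 + sqrt(271) ≈ 247.46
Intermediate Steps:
N(I) = 50 + I
W(p) = sqrt(150 + p) (W(p) = sqrt(p + 150) = sqrt(150 + p))
N(P) + W(O(11)) = (50 + 181) + sqrt(150 + 11**2) = 231 + sqrt(150 + 121) = 231 + sqrt(271)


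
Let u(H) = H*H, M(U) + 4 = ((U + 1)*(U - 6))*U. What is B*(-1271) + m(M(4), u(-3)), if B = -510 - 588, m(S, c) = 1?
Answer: 1395559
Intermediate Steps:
M(U) = -4 + U*(1 + U)*(-6 + U) (M(U) = -4 + ((U + 1)*(U - 6))*U = -4 + ((1 + U)*(-6 + U))*U = -4 + U*(1 + U)*(-6 + U))
u(H) = H²
B = -1098
B*(-1271) + m(M(4), u(-3)) = -1098*(-1271) + 1 = 1395558 + 1 = 1395559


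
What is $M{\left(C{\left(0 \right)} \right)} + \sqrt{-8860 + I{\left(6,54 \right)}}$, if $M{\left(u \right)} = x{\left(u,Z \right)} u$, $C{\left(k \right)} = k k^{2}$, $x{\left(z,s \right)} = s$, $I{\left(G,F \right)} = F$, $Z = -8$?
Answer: $i \sqrt{8806} \approx 93.84 i$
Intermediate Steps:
$C{\left(k \right)} = k^{3}$
$M{\left(u \right)} = - 8 u$
$M{\left(C{\left(0 \right)} \right)} + \sqrt{-8860 + I{\left(6,54 \right)}} = - 8 \cdot 0^{3} + \sqrt{-8860 + 54} = \left(-8\right) 0 + \sqrt{-8806} = 0 + i \sqrt{8806} = i \sqrt{8806}$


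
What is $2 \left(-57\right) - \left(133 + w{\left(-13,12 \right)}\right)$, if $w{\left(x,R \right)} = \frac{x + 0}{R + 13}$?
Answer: $- \frac{6162}{25} \approx -246.48$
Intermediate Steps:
$w{\left(x,R \right)} = \frac{x}{13 + R}$
$2 \left(-57\right) - \left(133 + w{\left(-13,12 \right)}\right) = 2 \left(-57\right) - \left(133 - \frac{13}{13 + 12}\right) = -114 - \left(133 - \frac{13}{25}\right) = -114 - \frac{3312}{25} = - \frac{6162}{25}$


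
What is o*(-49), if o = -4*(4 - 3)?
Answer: 196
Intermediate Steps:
o = -4 (o = -4*1 = -4)
o*(-49) = -4*(-49) = 196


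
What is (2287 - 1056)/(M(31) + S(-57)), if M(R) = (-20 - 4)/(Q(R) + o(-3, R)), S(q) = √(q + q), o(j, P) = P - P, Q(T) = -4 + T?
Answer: -44316/4649 - 99711*I*√114/9298 ≈ -9.5324 - 114.5*I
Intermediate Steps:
o(j, P) = 0
S(q) = √2*√q (S(q) = √(2*q) = √2*√q)
M(R) = -24/(-4 + R) (M(R) = (-20 - 4)/((-4 + R) + 0) = -24/(-4 + R))
(2287 - 1056)/(M(31) + S(-57)) = (2287 - 1056)/(-24/(-4 + 31) + √2*√(-57)) = 1231/(-24/27 + √2*(I*√57)) = 1231/(-24*1/27 + I*√114) = 1231/(-8/9 + I*√114)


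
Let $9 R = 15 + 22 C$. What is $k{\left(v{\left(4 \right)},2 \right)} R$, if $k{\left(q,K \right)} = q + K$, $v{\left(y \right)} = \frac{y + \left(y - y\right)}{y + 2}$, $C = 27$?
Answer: $\frac{1624}{9} \approx 180.44$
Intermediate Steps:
$v{\left(y \right)} = \frac{y}{2 + y}$ ($v{\left(y \right)} = \frac{y + 0}{2 + y} = \frac{y}{2 + y}$)
$k{\left(q,K \right)} = K + q$
$R = \frac{203}{3}$ ($R = \frac{15 + 22 \cdot 27}{9} = \frac{15 + 594}{9} = \frac{1}{9} \cdot 609 = \frac{203}{3} \approx 67.667$)
$k{\left(v{\left(4 \right)},2 \right)} R = \left(2 + \frac{4}{2 + 4}\right) \frac{203}{3} = \left(2 + \frac{4}{6}\right) \frac{203}{3} = \left(2 + 4 \cdot \frac{1}{6}\right) \frac{203}{3} = \left(2 + \frac{2}{3}\right) \frac{203}{3} = \frac{8}{3} \cdot \frac{203}{3} = \frac{1624}{9}$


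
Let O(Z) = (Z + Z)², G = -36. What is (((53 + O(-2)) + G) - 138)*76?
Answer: -7980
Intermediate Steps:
O(Z) = 4*Z² (O(Z) = (2*Z)² = 4*Z²)
(((53 + O(-2)) + G) - 138)*76 = (((53 + 4*(-2)²) - 36) - 138)*76 = (((53 + 4*4) - 36) - 138)*76 = (((53 + 16) - 36) - 138)*76 = ((69 - 36) - 138)*76 = (33 - 138)*76 = -105*76 = -7980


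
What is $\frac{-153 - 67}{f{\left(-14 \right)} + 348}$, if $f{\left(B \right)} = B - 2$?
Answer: $- \frac{55}{83} \approx -0.66265$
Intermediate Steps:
$f{\left(B \right)} = -2 + B$
$\frac{-153 - 67}{f{\left(-14 \right)} + 348} = \frac{-153 - 67}{\left(-2 - 14\right) + 348} = - \frac{220}{-16 + 348} = - \frac{220}{332} = \left(-220\right) \frac{1}{332} = - \frac{55}{83}$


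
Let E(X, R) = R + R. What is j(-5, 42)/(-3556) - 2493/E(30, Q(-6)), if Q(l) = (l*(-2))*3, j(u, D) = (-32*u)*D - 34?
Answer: -259625/7112 ≈ -36.505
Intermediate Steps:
j(u, D) = -34 - 32*D*u (j(u, D) = -32*D*u - 34 = -34 - 32*D*u)
Q(l) = -6*l (Q(l) = -2*l*3 = -6*l)
E(X, R) = 2*R
j(-5, 42)/(-3556) - 2493/E(30, Q(-6)) = (-34 - 32*42*(-5))/(-3556) - 2493/(2*(-6*(-6))) = (-34 + 6720)*(-1/3556) - 2493/(2*36) = 6686*(-1/3556) - 2493/72 = -3343/1778 - 2493*1/72 = -3343/1778 - 277/8 = -259625/7112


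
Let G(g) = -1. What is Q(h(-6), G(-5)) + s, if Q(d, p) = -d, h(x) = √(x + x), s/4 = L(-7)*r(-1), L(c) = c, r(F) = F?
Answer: 28 - 2*I*√3 ≈ 28.0 - 3.4641*I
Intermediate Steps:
s = 28 (s = 4*(-7*(-1)) = 4*7 = 28)
h(x) = √2*√x (h(x) = √(2*x) = √2*√x)
Q(h(-6), G(-5)) + s = -√2*√(-6) + 28 = -√2*I*√6 + 28 = -2*I*√3 + 28 = 28 - 2*I*√3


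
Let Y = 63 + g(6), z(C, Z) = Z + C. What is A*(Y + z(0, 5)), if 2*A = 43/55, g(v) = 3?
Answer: 3053/110 ≈ 27.755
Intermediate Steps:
z(C, Z) = C + Z
Y = 66 (Y = 63 + 3 = 66)
A = 43/110 (A = (43/55)/2 = (43*(1/55))/2 = (½)*(43/55) = 43/110 ≈ 0.39091)
A*(Y + z(0, 5)) = 43*(66 + (0 + 5))/110 = 43*(66 + 5)/110 = (43/110)*71 = 3053/110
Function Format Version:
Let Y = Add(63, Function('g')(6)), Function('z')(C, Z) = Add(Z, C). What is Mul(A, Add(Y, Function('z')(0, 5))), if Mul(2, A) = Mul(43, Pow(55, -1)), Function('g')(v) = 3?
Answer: Rational(3053, 110) ≈ 27.755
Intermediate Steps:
Function('z')(C, Z) = Add(C, Z)
Y = 66 (Y = Add(63, 3) = 66)
A = Rational(43, 110) (A = Mul(Rational(1, 2), Mul(43, Pow(55, -1))) = Mul(Rational(1, 2), Mul(43, Rational(1, 55))) = Mul(Rational(1, 2), Rational(43, 55)) = Rational(43, 110) ≈ 0.39091)
Mul(A, Add(Y, Function('z')(0, 5))) = Mul(Rational(43, 110), Add(66, Add(0, 5))) = Mul(Rational(43, 110), Add(66, 5)) = Mul(Rational(43, 110), 71) = Rational(3053, 110)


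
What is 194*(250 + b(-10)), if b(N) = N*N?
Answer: 67900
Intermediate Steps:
b(N) = N²
194*(250 + b(-10)) = 194*(250 + (-10)²) = 194*(250 + 100) = 194*350 = 67900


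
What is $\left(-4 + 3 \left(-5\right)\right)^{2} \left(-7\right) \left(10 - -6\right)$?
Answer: $-40432$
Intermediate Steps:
$\left(-4 + 3 \left(-5\right)\right)^{2} \left(-7\right) \left(10 - -6\right) = \left(-4 - 15\right)^{2} \left(-7\right) \left(10 + 6\right) = \left(-19\right)^{2} \left(-7\right) 16 = 361 \left(-7\right) 16 = \left(-2527\right) 16 = -40432$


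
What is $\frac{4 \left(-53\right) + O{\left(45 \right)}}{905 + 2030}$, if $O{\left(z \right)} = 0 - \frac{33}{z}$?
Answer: $- \frac{3191}{44025} \approx -0.072482$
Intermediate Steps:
$O{\left(z \right)} = - \frac{33}{z}$
$\frac{4 \left(-53\right) + O{\left(45 \right)}}{905 + 2030} = \frac{4 \left(-53\right) - \frac{33}{45}}{905 + 2030} = \frac{-212 - \frac{11}{15}}{2935} = \left(-212 - \frac{11}{15}\right) \frac{1}{2935} = \left(- \frac{3191}{15}\right) \frac{1}{2935} = - \frac{3191}{44025}$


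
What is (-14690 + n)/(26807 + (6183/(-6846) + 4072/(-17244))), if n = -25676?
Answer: -397108678932/263708069467 ≈ -1.5059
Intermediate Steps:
(-14690 + n)/(26807 + (6183/(-6846) + 4072/(-17244))) = (-14690 - 25676)/(26807 + (6183/(-6846) + 4072/(-17244))) = -40366/(26807 + (6183*(-1/6846) + 4072*(-1/17244))) = -40366/(26807 + (-2061/2282 - 1018/4311)) = -40366/(26807 - 11208047/9837702) = -40366/263708069467/9837702 = -40366*9837702/263708069467 = -397108678932/263708069467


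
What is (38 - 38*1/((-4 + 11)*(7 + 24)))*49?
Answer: 57456/31 ≈ 1853.4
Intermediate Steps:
(38 - 38*1/((-4 + 11)*(7 + 24)))*49 = (38 - 38/(7*31))*49 = (38 - 38/217)*49 = (8208/217)*49 = 57456/31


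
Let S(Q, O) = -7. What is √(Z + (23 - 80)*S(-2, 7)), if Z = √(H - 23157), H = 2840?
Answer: √(399 + I*√20317) ≈ 20.282 + 3.5139*I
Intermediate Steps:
Z = I*√20317 (Z = √(2840 - 23157) = √(-20317) = I*√20317 ≈ 142.54*I)
√(Z + (23 - 80)*S(-2, 7)) = √(I*√20317 + (23 - 80)*(-7)) = √(I*√20317 - 57*(-7)) = √(I*√20317 + 399) = √(399 + I*√20317)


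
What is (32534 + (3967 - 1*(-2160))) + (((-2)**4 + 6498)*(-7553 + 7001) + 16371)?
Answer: -3540696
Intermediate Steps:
(32534 + (3967 - 1*(-2160))) + (((-2)**4 + 6498)*(-7553 + 7001) + 16371) = (32534 + (3967 + 2160)) + ((16 + 6498)*(-552) + 16371) = (32534 + 6127) + (6514*(-552) + 16371) = 38661 + (-3595728 + 16371) = 38661 - 3579357 = -3540696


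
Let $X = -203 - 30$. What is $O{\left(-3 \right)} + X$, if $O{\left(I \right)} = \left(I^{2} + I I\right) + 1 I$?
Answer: $-218$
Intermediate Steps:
$X = -233$ ($X = -203 - 30 = -233$)
$O{\left(I \right)} = I + 2 I^{2}$ ($O{\left(I \right)} = \left(I^{2} + I^{2}\right) + I = 2 I^{2} + I = I + 2 I^{2}$)
$O{\left(-3 \right)} + X = - 3 \left(1 + 2 \left(-3\right)\right) - 233 = - 3 \left(1 - 6\right) - 233 = \left(-3\right) \left(-5\right) - 233 = 15 - 233 = -218$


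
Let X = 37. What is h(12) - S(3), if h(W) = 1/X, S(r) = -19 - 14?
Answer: 1222/37 ≈ 33.027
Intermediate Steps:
S(r) = -33
h(W) = 1/37
h(12) - S(3) = 1/37 - 1*(-33) = 1/37 + 33 = 1222/37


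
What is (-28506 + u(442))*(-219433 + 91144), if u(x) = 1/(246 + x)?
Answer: 2516020160703/688 ≈ 3.6570e+9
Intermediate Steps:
(-28506 + u(442))*(-219433 + 91144) = (-28506 + 1/(246 + 442))*(-219433 + 91144) = (-28506 + 1/688)*(-128289) = -19612127/688*(-128289) = 2516020160703/688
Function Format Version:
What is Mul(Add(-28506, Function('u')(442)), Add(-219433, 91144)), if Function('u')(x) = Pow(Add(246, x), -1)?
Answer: Rational(2516020160703, 688) ≈ 3.6570e+9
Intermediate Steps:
Mul(Add(-28506, Function('u')(442)), Add(-219433, 91144)) = Mul(Add(-28506, Pow(Add(246, 442), -1)), Add(-219433, 91144)) = Mul(Add(-28506, Pow(688, -1)), -128289) = Mul(Add(-28506, Rational(1, 688)), -128289) = Mul(Rational(-19612127, 688), -128289) = Rational(2516020160703, 688)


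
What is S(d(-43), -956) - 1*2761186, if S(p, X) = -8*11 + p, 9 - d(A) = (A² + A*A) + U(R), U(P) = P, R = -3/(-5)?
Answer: -13824818/5 ≈ -2.7650e+6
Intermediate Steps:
R = ⅗ (R = -3*(-⅕) = ⅗ ≈ 0.60000)
d(A) = 42/5 - 2*A² (d(A) = 9 - ((A² + A*A) + ⅗) = 9 - ((A² + A²) + ⅗) = 9 - (2*A² + ⅗) = 9 - (⅗ + 2*A²) = 9 + (-⅗ - 2*A²) = 42/5 - 2*A²)
S(p, X) = -88 + p
S(d(-43), -956) - 1*2761186 = (-88 + (42/5 - 2*(-43)²)) - 1*2761186 = (-88 + (42/5 - 2*1849)) - 2761186 = (-88 + (42/5 - 3698)) - 2761186 = (-88 - 18448/5) - 2761186 = -18888/5 - 2761186 = -13824818/5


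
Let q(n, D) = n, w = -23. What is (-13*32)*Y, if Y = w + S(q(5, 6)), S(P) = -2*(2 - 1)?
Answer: 10400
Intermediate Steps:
S(P) = -2 (S(P) = -2*1 = -2)
Y = -25 (Y = -23 - 2 = -25)
(-13*32)*Y = -13*32*(-25) = -416*(-25) = 10400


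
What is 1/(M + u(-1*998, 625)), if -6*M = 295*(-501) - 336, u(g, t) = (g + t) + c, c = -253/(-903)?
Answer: 1806/43914299 ≈ 4.1126e-5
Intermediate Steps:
c = 253/903 (c = -253*(-1/903) = 253/903 ≈ 0.28018)
u(g, t) = 253/903 + g + t (u(g, t) = (g + t) + 253/903 = 253/903 + g + t)
M = 49377/2 (M = -(295*(-501) - 336)/6 = -(-147795 - 336)/6 = -⅙*(-148131) = 49377/2 ≈ 24689.)
1/(M + u(-1*998, 625)) = 1/(49377/2 + (253/903 - 1*998 + 625)) = 1/(49377/2 + (253/903 - 998 + 625)) = 1/(49377/2 - 336566/903) = 1/(43914299/1806) = 1806/43914299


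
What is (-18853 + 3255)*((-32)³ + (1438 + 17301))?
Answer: 218824342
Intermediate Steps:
(-18853 + 3255)*((-32)³ + (1438 + 17301)) = -15598*(-32768 + 18739) = -15598*(-14029) = 218824342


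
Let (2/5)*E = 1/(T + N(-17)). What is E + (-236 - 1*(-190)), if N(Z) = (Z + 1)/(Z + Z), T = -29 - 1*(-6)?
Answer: -35321/766 ≈ -46.111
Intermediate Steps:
T = -23 (T = -29 + 6 = -23)
N(Z) = (1 + Z)/(2*Z) (N(Z) = (1 + Z)/((2*Z)) = (1 + Z)*(1/(2*Z)) = (1 + Z)/(2*Z))
E = -85/766 (E = 5/(2*(-23 + (1/2)*(1 - 17)/(-17))) = 5/(2*(-23 + (1/2)*(-1/17)*(-16))) = 5/(2*(-23 + 8/17)) = 5/(2*(-383/17)) = (5/2)*(-17/383) = -85/766 ≈ -0.11097)
E + (-236 - 1*(-190)) = -85/766 + (-236 - 1*(-190)) = -85/766 + (-236 + 190) = -85/766 - 46 = -35321/766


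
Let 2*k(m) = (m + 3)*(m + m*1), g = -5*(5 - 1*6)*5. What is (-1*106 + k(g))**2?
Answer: 352836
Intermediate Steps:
g = 25 (g = -5*(5 - 6)*5 = -5*(-1)*5 = 5*5 = 25)
k(m) = m*(3 + m) (k(m) = ((m + 3)*(m + m*1))/2 = ((3 + m)*(m + m))/2 = ((3 + m)*(2*m))/2 = (2*m*(3 + m))/2 = m*(3 + m))
(-1*106 + k(g))**2 = (-1*106 + 25*(3 + 25))**2 = (-106 + 25*28)**2 = (-106 + 700)**2 = 594**2 = 352836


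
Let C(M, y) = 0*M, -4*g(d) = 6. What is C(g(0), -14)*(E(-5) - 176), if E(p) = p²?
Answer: 0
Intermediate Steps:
g(d) = -3/2 (g(d) = -¼*6 = -3/2)
C(M, y) = 0
C(g(0), -14)*(E(-5) - 176) = 0*((-5)² - 176) = 0*(25 - 176) = 0*(-151) = 0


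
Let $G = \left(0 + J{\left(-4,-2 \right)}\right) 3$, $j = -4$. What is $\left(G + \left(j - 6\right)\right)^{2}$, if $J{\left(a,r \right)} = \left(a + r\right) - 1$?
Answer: $961$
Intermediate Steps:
$J{\left(a,r \right)} = -1 + a + r$
$G = -21$ ($G = \left(0 - 7\right) 3 = \left(-7\right) 3 = -21$)
$\left(G + \left(j - 6\right)\right)^{2} = \left(-21 - 10\right)^{2} = \left(-31\right)^{2} = 961$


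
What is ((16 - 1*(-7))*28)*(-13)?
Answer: -8372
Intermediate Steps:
((16 - 1*(-7))*28)*(-13) = ((16 + 7)*28)*(-13) = (23*28)*(-13) = 644*(-13) = -8372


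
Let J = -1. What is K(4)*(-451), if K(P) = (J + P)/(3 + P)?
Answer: -1353/7 ≈ -193.29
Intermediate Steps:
K(P) = (-1 + P)/(3 + P)
K(4)*(-451) = ((-1 + 4)/(3 + 4))*(-451) = (3/7)*(-451) = -1353/7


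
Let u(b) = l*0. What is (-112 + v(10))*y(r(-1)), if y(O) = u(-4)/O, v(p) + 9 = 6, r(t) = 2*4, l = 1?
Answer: 0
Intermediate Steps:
r(t) = 8
u(b) = 0 (u(b) = 1*0 = 0)
v(p) = -3 (v(p) = -9 + 6 = -3)
y(O) = 0 (y(O) = 0/O = 0)
(-112 + v(10))*y(r(-1)) = (-112 - 3)*0 = -115*0 = 0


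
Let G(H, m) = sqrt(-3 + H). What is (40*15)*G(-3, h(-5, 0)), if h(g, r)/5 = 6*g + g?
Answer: 600*I*sqrt(6) ≈ 1469.7*I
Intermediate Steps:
h(g, r) = 35*g (h(g, r) = 5*(6*g + g) = 5*(7*g) = 35*g)
(40*15)*G(-3, h(-5, 0)) = (40*15)*sqrt(-3 - 3) = 600*sqrt(-6) = 600*(I*sqrt(6)) = 600*I*sqrt(6)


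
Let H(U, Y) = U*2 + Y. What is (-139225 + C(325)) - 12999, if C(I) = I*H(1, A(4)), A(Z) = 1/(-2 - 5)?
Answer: -1061343/7 ≈ -1.5162e+5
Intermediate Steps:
A(Z) = -⅐ (A(Z) = 1/(-7) = -⅐)
H(U, Y) = Y + 2*U (H(U, Y) = 2*U + Y = Y + 2*U)
C(I) = 13*I/7 (C(I) = I*(-⅐ + 2*1) = I*(-⅐ + 2) = I*(13/7) = 13*I/7)
(-139225 + C(325)) - 12999 = (-139225 + (13/7)*325) - 12999 = (-139225 + 4225/7) - 12999 = -970350/7 - 12999 = -1061343/7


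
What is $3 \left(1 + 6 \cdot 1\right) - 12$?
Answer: $9$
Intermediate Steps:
$3 \left(1 + 6 \cdot 1\right) - 12 = 3 \left(1 + 6\right) - 12 = 3 \cdot 7 - 12 = 21 - 12 = 9$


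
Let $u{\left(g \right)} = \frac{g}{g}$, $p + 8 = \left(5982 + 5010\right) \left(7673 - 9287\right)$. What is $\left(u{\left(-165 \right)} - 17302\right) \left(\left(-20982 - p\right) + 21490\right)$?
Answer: $-306947490804$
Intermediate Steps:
$p = -17741096$ ($p = -8 + \left(5982 + 5010\right) \left(7673 - 9287\right) = -8 + 10992 \left(-1614\right) = -8 - 17741088 = -17741096$)
$u{\left(g \right)} = 1$
$\left(u{\left(-165 \right)} - 17302\right) \left(\left(-20982 - p\right) + 21490\right) = \left(1 - 17302\right) \left(\left(-20982 - -17741096\right) + 21490\right) = - 17301 \left(\left(-20982 + 17741096\right) + 21490\right) = - 17301 \left(17720114 + 21490\right) = \left(-17301\right) 17741604 = -306947490804$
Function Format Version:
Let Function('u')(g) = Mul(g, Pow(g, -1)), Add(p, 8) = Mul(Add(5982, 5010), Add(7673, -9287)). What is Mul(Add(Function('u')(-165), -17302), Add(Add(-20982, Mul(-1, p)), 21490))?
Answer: -306947490804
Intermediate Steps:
p = -17741096 (p = Add(-8, Mul(Add(5982, 5010), Add(7673, -9287))) = Add(-8, Mul(10992, -1614)) = Add(-8, -17741088) = -17741096)
Function('u')(g) = 1
Mul(Add(Function('u')(-165), -17302), Add(Add(-20982, Mul(-1, p)), 21490)) = Mul(Add(1, -17302), Add(Add(-20982, Mul(-1, -17741096)), 21490)) = Mul(-17301, Add(Add(-20982, 17741096), 21490)) = Mul(-17301, Add(17720114, 21490)) = Mul(-17301, 17741604) = -306947490804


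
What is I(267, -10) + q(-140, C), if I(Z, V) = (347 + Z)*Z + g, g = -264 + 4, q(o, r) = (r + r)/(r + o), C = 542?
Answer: 32899820/201 ≈ 1.6368e+5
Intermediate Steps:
q(o, r) = 2*r/(o + r) (q(o, r) = (2*r)/(o + r) = 2*r/(o + r))
g = -260
I(Z, V) = -260 + Z*(347 + Z) (I(Z, V) = (347 + Z)*Z - 260 = Z*(347 + Z) - 260 = -260 + Z*(347 + Z))
I(267, -10) + q(-140, C) = (-260 + 267² + 347*267) + 2*542/(-140 + 542) = (-260 + 71289 + 92649) + 2*542/402 = 163678 + 2*542*(1/402) = 163678 + 542/201 = 32899820/201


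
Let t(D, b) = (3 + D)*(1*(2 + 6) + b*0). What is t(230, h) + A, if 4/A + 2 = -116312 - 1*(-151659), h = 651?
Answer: 65883084/35345 ≈ 1864.0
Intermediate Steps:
A = 4/35345 (A = 4/(-2 + (-116312 - 1*(-151659))) = 4/(-2 + (-116312 + 151659)) = 4/(-2 + 35347) = 4/35345 ≈ 0.00011317)
t(D, b) = 24 + 8*D (t(D, b) = (3 + D)*(1*8 + 0) = (3 + D)*(8 + 0) = (3 + D)*8 = 24 + 8*D)
t(230, h) + A = (24 + 8*230) + 4/35345 = (24 + 1840) + 4/35345 = 1864 + 4/35345 = 65883084/35345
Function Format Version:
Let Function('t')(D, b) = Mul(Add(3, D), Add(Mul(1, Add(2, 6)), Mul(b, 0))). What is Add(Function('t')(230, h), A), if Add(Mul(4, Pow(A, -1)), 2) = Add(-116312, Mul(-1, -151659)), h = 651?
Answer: Rational(65883084, 35345) ≈ 1864.0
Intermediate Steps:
A = Rational(4, 35345) (A = Mul(4, Pow(Add(-2, Add(-116312, Mul(-1, -151659))), -1)) = Mul(4, Pow(Add(-2, Add(-116312, 151659)), -1)) = Mul(4, Pow(Add(-2, 35347), -1)) = Mul(4, Pow(35345, -1)) = Mul(4, Rational(1, 35345)) = Rational(4, 35345) ≈ 0.00011317)
Function('t')(D, b) = Add(24, Mul(8, D)) (Function('t')(D, b) = Mul(Add(3, D), Add(Mul(1, 8), 0)) = Mul(Add(3, D), Add(8, 0)) = Mul(Add(3, D), 8) = Add(24, Mul(8, D)))
Add(Function('t')(230, h), A) = Add(Add(24, Mul(8, 230)), Rational(4, 35345)) = Add(Add(24, 1840), Rational(4, 35345)) = Add(1864, Rational(4, 35345)) = Rational(65883084, 35345)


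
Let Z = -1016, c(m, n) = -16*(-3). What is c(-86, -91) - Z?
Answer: 1064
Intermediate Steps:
c(m, n) = 48
c(-86, -91) - Z = 48 - 1*(-1016) = 48 + 1016 = 1064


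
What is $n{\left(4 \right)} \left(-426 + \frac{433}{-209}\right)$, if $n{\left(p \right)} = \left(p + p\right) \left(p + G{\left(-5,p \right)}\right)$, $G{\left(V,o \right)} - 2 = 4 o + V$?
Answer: $- \frac{12167512}{209} \approx -58218.0$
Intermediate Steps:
$G{\left(V,o \right)} = 2 + V + 4 o$ ($G{\left(V,o \right)} = 2 + \left(4 o + V\right) = 2 + \left(V + 4 o\right) = 2 + V + 4 o$)
$n{\left(p \right)} = 2 p \left(-3 + 5 p\right)$ ($n{\left(p \right)} = \left(p + p\right) \left(p + \left(2 - 5 + 4 p\right)\right) = 2 p \left(p + \left(-3 + 4 p\right)\right) = 2 p \left(-3 + 5 p\right)$)
$n{\left(4 \right)} \left(-426 + \frac{433}{-209}\right) = 2 \cdot 4 \left(-3 + 5 \cdot 4\right) \left(-426 + \frac{433}{-209}\right) = 2 \cdot 4 \left(-3 + 20\right) \left(-426 + 433 \left(- \frac{1}{209}\right)\right) = 2 \cdot 4 \cdot 17 \left(-426 - \frac{433}{209}\right) = 136 \left(- \frac{89467}{209}\right) = - \frac{12167512}{209}$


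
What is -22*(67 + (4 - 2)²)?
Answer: -1562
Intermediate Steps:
-22*(67 + (4 - 2)²) = -22*(67 + 2²) = -22*(67 + 4) = -22*71 = -1562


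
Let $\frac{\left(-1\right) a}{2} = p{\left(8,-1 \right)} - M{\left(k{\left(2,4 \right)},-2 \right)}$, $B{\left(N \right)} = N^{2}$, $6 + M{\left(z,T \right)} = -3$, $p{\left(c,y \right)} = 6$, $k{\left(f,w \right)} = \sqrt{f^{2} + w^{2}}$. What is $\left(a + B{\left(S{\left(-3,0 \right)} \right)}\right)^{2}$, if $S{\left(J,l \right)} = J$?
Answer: $441$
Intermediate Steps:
$M{\left(z,T \right)} = -9$ ($M{\left(z,T \right)} = -6 - 3 = -9$)
$a = -30$ ($a = - 2 \left(6 - -9\right) = - 2 \left(6 + 9\right) = \left(-2\right) 15 = -30$)
$\left(a + B{\left(S{\left(-3,0 \right)} \right)}\right)^{2} = \left(-30 + \left(-3\right)^{2}\right)^{2} = \left(-30 + 9\right)^{2} = \left(-21\right)^{2} = 441$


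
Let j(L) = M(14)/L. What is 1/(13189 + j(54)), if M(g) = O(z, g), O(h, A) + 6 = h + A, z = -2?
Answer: 9/118702 ≈ 7.5820e-5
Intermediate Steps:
O(h, A) = -6 + A + h (O(h, A) = -6 + (h + A) = -6 + (A + h) = -6 + A + h)
M(g) = -8 + g (M(g) = -6 + g - 2 = -8 + g)
j(L) = 6/L (j(L) = (-8 + 14)/L = 6/L)
1/(13189 + j(54)) = 1/(13189 + 6/54) = 1/(13189 + 6*(1/54)) = 1/(13189 + ⅑) = 1/(118702/9) = 9/118702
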